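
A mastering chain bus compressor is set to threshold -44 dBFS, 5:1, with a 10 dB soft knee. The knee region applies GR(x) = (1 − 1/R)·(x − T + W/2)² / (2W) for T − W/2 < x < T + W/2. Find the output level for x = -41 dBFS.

x − T + W/2 = -41 − (-44) + 5 = 8.
GR = (1 − 1/5) × 8² / 20 = 0.8 × 64 / 20 = 2.56 dB.
Output = -41 − 2.56 = -43.56 dBFS.

-43.56 dBFS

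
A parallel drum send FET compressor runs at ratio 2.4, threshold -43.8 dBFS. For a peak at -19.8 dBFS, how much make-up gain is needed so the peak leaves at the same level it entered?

Overshoot 24 dB → 24/2.4 = 10 dB after compression, so the compressed level is -43.8 + 10 = -33.8 dBFS.
Make-up = target − compressed = -19.8 − (-33.8) = 14 dB.

14 dB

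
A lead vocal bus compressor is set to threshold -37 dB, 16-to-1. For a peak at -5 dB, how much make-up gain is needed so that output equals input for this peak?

30 dB

Overshoot 32 dB → 32/16 = 2 dB after compression, so the compressed level is -37 + 2 = -35 dB.
Make-up = target − compressed = -5 − (-35) = 30 dB.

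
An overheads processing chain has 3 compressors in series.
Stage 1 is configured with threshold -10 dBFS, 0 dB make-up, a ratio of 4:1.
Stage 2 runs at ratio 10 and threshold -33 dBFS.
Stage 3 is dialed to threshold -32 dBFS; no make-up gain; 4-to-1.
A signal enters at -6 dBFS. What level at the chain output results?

Stage 1: overshoot 4 dB → 4/4 = 1 dB → -9 dBFS.
Stage 2: overshoot 24 dB → 24/10 = 2.4 dB → -30.6 dBFS.
Stage 3: 1.4 dB above -32 dBFS, reduced 4:1 to 0.35 dB above → -31.65 dBFS.

-31.65 dBFS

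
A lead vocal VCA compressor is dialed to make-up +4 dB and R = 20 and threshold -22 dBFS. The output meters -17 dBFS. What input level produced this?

-2 dBFS

Before make-up, the level was -17 − 4 = -21 dBFS.
The compressed level sits -21 − (-22) = 1 dB over threshold.
Input overshoot = R × output overshoot = 20 dB → input = -22 + 20 = -2 dBFS.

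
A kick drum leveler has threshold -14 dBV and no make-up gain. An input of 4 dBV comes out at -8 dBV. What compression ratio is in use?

Input overshoot = 4 − (-14) = 18 dB; output overshoot = -8 − (-14) = 6 dB.
Ratio = 18 / 6 = 3.

3:1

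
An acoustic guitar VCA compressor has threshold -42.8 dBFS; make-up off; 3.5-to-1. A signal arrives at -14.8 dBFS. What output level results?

-34.8 dBFS

The input is 28 dB above the -42.8 dBFS threshold.
At 3.5:1 the overshoot is divided by 3.5, leaving 8 dB above threshold.
Output = -42.8 + 8 = -34.8 dBFS.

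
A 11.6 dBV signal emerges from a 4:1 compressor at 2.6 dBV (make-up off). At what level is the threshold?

Let T be the threshold. Output overshoot = (input overshoot)/R, so 2.6 − T = (11.6 − T)/4.
4·(2.6 − T) = 11.6 − T → 3·T = 10.4 − 11.6 = -1.2.
T = -1.2/3 = -0.4 dBV.

-0.4 dBV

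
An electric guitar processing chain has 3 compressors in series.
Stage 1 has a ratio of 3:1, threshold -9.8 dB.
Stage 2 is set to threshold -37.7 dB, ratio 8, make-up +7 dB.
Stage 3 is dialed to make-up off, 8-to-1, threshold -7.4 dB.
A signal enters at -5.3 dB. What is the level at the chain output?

-27.025 dB

Stage 1: overshoot 4.5 dB → 4.5/3 = 1.5 dB → -8.3 dB.
Stage 2: -8.3 dB is 29.4 dB over -37.7 dB; at 8:1 that becomes 3.675 dB over, giving -34.025 dB; +7 dB make-up → -27.025 dB.
Stage 3: -27.025 dB ≤ -7.4 dB, so stage 3 doesn't engage; output -27.025 dB.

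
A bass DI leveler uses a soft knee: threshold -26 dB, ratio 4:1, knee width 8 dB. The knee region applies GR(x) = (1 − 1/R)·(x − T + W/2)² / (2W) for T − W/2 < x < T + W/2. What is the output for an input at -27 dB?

-27.421875 dB

x − T + W/2 = -27 − (-26) + 4 = 3.
GR = (1 − 1/4) × 3² / 16 = 0.75 × 9 / 16 = 0.421875 dB.
Output = -27 − 0.421875 = -27.421875 dB.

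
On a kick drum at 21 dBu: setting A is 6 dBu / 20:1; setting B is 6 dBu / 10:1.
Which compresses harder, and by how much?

A, by 0.75 dB

A: overshoot 15 dB → output overshoot 0.75 dB → GR 14.25 dB.
B: overshoot 15 dB → output overshoot 1.5 dB → GR 13.5 dB.
Difference: 0.75 dB in favour of A.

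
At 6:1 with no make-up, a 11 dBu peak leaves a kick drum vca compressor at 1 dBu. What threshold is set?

-1 dBu

Let T be the threshold. Output overshoot = (input overshoot)/R, so 1 − T = (11 − T)/6.
6·(1 − T) = 11 − T → 5·T = 6 − 11 = -5.
T = -5/5 = -1 dBu.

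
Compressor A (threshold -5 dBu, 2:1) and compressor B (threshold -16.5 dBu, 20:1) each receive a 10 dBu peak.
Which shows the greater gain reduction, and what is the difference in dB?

B, by 17.675 dB

A: 15 dB over, compressed to 7.5 dB over, so 7.5 dB of GR.
B: 26.5 dB over, compressed to 1.325 dB over, so 25.175 dB of GR.
Difference: 17.675 dB in favour of B.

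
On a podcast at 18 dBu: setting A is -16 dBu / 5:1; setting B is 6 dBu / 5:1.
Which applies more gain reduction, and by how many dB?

A: overshoot 34 dB → output overshoot 6.8 dB → GR 27.2 dB.
B: overshoot 12 dB → output overshoot 2.4 dB → GR 9.6 dB.
A reduces 17.6 dB more.

A, by 17.6 dB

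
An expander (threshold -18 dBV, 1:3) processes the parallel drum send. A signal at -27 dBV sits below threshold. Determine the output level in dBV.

-45 dBV

Below threshold, a 1:3 expander applies gain = (3−1)×(T − x) of attenuation.
(3−1) × 9 = 18 dB, so output = -27 − 18 = -45 dBV.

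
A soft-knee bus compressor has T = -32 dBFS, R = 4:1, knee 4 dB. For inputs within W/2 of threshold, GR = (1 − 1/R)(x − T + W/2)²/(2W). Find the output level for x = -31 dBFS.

-31.84375 dBFS

x − T + W/2 = -31 − (-32) + 2 = 3.
GR = (1 − 1/4) × 3² / 8 = 0.75 × 9 / 8 = 0.84375 dB.
Output = -31 − 0.84375 = -31.84375 dBFS.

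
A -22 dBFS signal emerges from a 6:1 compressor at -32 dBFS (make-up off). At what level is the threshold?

Gain reduction = -22 − (-32) = 10 dB; output overshoot = GR / (R − 1) = 10 / 5 = 2 dB.
Threshold = output − output overshoot = -32 − 2 = -34 dBFS.

-34 dBFS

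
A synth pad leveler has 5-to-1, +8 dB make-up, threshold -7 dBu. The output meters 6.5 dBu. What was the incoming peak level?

Stripping the +8 dB make-up gives -1.5 dBu at the gain stage.
The compressed level sits -1.5 − (-7) = 5.5 dB over threshold.
Undo the ratio: input overshoot = 5.5 × 5 = 27.5 dB, giving input = 20.5 dBu.

20.5 dBu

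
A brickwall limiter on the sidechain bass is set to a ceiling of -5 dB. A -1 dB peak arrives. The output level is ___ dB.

-5 dB

At ∞:1, everything above -5 dB is held at the ceiling.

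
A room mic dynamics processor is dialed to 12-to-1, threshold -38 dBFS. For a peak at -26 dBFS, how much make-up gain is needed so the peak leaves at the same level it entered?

Overshoot 12 dB → 12/12 = 1 dB after compression, so the compressed level is -38 + 1 = -37 dBFS.
Make-up = target − compressed = -26 − (-37) = 11 dB.

11 dB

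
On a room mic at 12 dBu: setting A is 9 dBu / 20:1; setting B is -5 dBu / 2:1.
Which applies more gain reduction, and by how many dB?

B, by 5.65 dB

A: 3 dB over, compressed to 0.15 dB over, so 2.85 dB of GR.
B: 17 dB over, compressed to 8.5 dB over, so 8.5 dB of GR.
B reduces 5.65 dB more.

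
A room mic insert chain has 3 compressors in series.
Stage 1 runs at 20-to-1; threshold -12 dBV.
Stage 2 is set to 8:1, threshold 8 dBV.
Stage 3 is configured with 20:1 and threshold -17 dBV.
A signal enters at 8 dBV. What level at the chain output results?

-16.7 dBV

Stage 1: 8 dBV is 20 dB over -12 dBV; at 20:1 that becomes 1 dB over, giving -11 dBV.
Stage 2: -11 dBV ≤ 8 dBV, so stage 2 doesn't engage; output -11 dBV.
Stage 3: -11 dBV is 6 dB over -17 dBV; at 20:1 that becomes 0.3 dB over, giving -16.7 dBV.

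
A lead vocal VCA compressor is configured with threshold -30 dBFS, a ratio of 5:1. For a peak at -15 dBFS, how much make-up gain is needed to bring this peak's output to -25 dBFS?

Without make-up, output = threshold + overshoot/5 = -30 + 3 = -27 dBFS.
Gap to target: 2 dB.

2 dB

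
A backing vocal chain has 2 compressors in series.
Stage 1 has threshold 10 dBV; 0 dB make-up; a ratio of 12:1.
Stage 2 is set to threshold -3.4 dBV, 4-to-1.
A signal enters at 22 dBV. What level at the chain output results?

Stage 1: 22 dBV is 12 dB over 10 dBV; at 12:1 that becomes 1 dB over, giving 11 dBV.
Stage 2: 11 dBV is 14.4 dB over -3.4 dBV; at 4:1 that becomes 3.6 dB over, giving 0.2 dBV.

0.2 dBV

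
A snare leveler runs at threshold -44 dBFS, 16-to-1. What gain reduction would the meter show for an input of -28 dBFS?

15 dB

The signal is 16 dB above threshold.
A 16:1 ratio leaves 1 dB of that excess.
GR = overshoot in − overshoot out = 16 − 1 = 15 dB.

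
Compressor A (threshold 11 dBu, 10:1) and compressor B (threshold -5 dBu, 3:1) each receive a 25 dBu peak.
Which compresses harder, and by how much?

A: GR = 14 − 14/10 = 12.6 dB.
B: GR = 30 − 30/3 = 20 dB.
B reduces 7.4 dB more.

B, by 7.4 dB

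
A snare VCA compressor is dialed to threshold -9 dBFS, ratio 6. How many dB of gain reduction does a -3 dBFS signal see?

5 dB

The signal is 6 dB above threshold.
After 6:1 compression the overshoot becomes 6/6 = 1 dB.
Gain reduction = 6 − 1 = 5 dB.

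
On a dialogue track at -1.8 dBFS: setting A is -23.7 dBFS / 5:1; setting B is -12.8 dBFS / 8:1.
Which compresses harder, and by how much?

A: overshoot 21.9 dB → output overshoot 4.38 dB → GR 17.52 dB.
B: overshoot 11 dB → output overshoot 1.375 dB → GR 9.625 dB.
A reduces 7.895 dB more.

A, by 7.895 dB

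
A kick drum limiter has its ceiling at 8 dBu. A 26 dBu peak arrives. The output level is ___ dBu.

At ∞:1, everything above 8 dBu is held at the ceiling.

8 dBu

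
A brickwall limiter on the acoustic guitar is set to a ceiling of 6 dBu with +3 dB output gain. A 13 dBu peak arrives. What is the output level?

The limiter clamps the peak to its 6 dBu ceiling.
Output gain then adds 3 dB: 6 + 3 = 9 dBu.

9 dBu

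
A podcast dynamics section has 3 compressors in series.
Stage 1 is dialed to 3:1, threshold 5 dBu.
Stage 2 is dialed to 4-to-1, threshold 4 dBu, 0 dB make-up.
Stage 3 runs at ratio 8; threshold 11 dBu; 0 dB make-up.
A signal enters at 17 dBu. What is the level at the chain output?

Stage 1: 12 dB above 5 dBu, reduced 3:1 to 4 dB above → 9 dBu.
Stage 2: 5 dB above 4 dBu, reduced 4:1 to 1.25 dB above → 5.25 dBu.
Stage 3: below threshold (5.25 ≤ 11); passes unchanged; output 5.25 dBu.

5.25 dBu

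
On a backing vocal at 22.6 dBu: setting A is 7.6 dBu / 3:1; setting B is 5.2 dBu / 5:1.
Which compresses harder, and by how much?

B, by 3.92 dB

A: 15 dB over, compressed to 5 dB over, so 10 dB of GR.
B: 17.4 dB over, compressed to 3.48 dB over, so 13.92 dB of GR.
B applies 3.92 dB more gain reduction.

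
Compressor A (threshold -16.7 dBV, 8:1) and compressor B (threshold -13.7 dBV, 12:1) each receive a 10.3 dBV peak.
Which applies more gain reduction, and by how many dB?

A, by 1.625 dB

A: 27 dB over, compressed to 3.375 dB over, so 23.625 dB of GR.
B: 24 dB over, compressed to 2 dB over, so 22 dB of GR.
A applies 1.625 dB more gain reduction.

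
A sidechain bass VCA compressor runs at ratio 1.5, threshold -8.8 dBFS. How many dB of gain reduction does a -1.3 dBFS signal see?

The signal is 7.5 dB above threshold.
After 1.5:1 compression the overshoot becomes 7.5/1.5 = 5 dB.
GR = overshoot in − overshoot out = 7.5 − 5 = 2.5 dB.

2.5 dB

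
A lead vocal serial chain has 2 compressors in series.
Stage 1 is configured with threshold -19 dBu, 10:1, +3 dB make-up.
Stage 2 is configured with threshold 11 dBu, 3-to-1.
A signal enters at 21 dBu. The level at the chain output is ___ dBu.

Stage 1: overshoot 40 dB → 40/10 = 4 dB → -15 dBu; +3 dB make-up → -12 dBu.
Stage 2: -12 dBu ≤ 11 dBu, so stage 2 doesn't engage; output -12 dBu.

-12 dBu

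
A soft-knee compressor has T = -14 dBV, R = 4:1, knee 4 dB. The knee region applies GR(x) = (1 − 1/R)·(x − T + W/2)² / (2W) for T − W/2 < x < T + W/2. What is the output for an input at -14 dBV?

x − T + W/2 = -14 − (-14) + 2 = 2.
GR = (1 − 1/4) × 2² / 8 = 0.75 × 4 / 8 = 0.375 dB.
Output = -14 − 0.375 = -14.375 dBV.

-14.375 dBV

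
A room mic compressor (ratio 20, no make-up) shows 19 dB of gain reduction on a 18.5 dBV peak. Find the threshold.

Let T be the threshold. Output overshoot = (input overshoot)/R, so -0.5 − T = (18.5 − T)/20.
20·(-0.5 − T) = 18.5 − T → 19·T = -10 − 18.5 = -28.5.
T = -28.5/19 = -1.5 dBV.

-1.5 dBV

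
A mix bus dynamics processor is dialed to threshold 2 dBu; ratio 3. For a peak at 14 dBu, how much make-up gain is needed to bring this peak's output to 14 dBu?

The peak compresses to 2 + 12/3 = 6 dBu.
To reach 14 dBu requires 14 − 6 = 8 dB of make-up.

8 dB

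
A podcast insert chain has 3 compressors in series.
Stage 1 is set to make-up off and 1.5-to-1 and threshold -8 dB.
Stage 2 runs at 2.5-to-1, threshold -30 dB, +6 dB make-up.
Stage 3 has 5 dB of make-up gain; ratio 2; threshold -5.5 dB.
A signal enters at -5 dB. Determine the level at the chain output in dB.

Stage 1: 3 dB above -8 dB, reduced 1.5:1 to 2 dB above → -6 dB.
Stage 2: 24 dB above -30 dB, reduced 2.5:1 to 9.6 dB above → -20.4 dB; +6 dB make-up → -14.4 dB.
Stage 3: -14.4 dB is at or below the -5.5 dB threshold — no compression; make-up brings it to -9.4 dB.

-9.4 dB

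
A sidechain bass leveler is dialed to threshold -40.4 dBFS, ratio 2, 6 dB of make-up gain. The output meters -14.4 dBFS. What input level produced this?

-0.4 dBFS

Remove make-up: -14.4 − 6 = -20.4 dBFS.
That's 20 dB above the -40.4 dBFS threshold.
Undo the ratio: input overshoot = 20 × 2 = 40 dB, giving input = -0.4 dBFS.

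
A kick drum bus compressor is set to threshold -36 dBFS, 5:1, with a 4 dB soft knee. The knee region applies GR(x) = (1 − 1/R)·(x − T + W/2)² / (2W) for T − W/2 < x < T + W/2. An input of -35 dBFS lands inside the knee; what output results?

-35.9 dBFS

x − T + W/2 = -35 − (-36) + 2 = 3.
GR = (1 − 1/5) × 3² / 8 = 0.8 × 9 / 8 = 0.9 dB.
Output = -35 − 0.9 = -35.9 dBFS.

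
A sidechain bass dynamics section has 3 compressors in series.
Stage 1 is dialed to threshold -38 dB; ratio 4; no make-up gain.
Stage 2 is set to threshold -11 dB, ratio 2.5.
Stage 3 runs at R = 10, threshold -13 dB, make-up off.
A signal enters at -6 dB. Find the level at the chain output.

-30 dB

Stage 1: -6 dB is 32 dB over -38 dB; at 4:1 that becomes 8 dB over, giving -30 dB.
Stage 2: -30 dB is at or below the -11 dB threshold — no compression; output -30 dB.
Stage 3: -30 dB ≤ -13 dB, so stage 3 doesn't engage; output -30 dB.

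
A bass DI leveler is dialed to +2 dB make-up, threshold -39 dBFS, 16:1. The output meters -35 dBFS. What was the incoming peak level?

-7 dBFS

Stripping the +2 dB make-up gives -37 dBFS at the gain stage.
That's 2 dB above the -39 dBFS threshold.
Undo the ratio: input overshoot = 2 × 16 = 32 dB, giving input = -7 dBFS.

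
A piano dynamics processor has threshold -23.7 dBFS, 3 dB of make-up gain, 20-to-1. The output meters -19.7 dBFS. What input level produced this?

Remove make-up: -19.7 − 3 = -22.7 dBFS.
Post-compression overshoot = -22.7 − (-23.7) = 1 dB.
Undo the ratio: input overshoot = 1 × 20 = 20 dB, giving input = -3.7 dBFS.

-3.7 dBFS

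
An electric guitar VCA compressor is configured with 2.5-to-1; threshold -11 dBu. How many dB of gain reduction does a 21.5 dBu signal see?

19.5 dB

The signal is 32.5 dB above threshold.
A 2.5:1 ratio leaves 13 dB of that excess.
Gain reduction = 32.5 − 13 = 19.5 dB.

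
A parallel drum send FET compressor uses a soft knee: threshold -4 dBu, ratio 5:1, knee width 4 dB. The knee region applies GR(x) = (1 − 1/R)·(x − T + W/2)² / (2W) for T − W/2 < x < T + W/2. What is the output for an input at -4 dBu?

x − T + W/2 = -4 − (-4) + 2 = 2.
GR = (1 − 1/5) × 2² / 8 = 0.8 × 4 / 8 = 0.4 dB.
Output = -4 − 0.4 = -4.4 dBu.

-4.4 dBu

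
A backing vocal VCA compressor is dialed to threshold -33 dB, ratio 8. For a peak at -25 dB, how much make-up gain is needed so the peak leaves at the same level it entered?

7 dB

The peak compresses to -33 + 8/8 = -32 dB.
To reach -25 dB requires -25 − (-32) = 7 dB of make-up.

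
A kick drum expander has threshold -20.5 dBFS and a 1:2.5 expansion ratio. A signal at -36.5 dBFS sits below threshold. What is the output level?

-60.5 dBFS

Below threshold, a 1:2.5 expander applies gain = (2.5−1)×(T − x) of attenuation.
(2.5−1) × 16 = 24 dB, so output = -36.5 − 24 = -60.5 dBFS.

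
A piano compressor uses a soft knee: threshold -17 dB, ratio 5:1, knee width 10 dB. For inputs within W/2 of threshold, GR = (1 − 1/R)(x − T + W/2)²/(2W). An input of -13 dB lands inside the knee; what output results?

-16.24 dB

x − T + W/2 = -13 − (-17) + 5 = 9.
GR = (1 − 1/5) × 9² / 20 = 0.8 × 81 / 20 = 3.24 dB.
Output = -13 − 3.24 = -16.24 dB.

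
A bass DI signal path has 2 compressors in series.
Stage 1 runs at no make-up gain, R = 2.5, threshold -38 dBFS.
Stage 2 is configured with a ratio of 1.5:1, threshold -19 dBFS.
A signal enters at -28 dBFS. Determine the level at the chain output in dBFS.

Stage 1: -28 dBFS is 10 dB over -38 dBFS; at 2.5:1 that becomes 4 dB over, giving -34 dBFS.
Stage 2: -34 dBFS ≤ -19 dBFS, so stage 2 doesn't engage; output -34 dBFS.

-34 dBFS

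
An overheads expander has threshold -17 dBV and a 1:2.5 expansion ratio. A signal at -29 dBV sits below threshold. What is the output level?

-47 dBV

The input is 12 dB below the -17 dBV threshold.
A 1:2.5 expander multiplies undershoot by 2.5: 12 × 2.5 = 30 dB below threshold.
Output = -17 − 30 = -47 dBV.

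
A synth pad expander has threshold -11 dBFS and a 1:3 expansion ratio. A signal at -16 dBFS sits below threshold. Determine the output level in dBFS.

-26 dBFS

The input is 5 dB below the -11 dBFS threshold.
A 1:3 expander multiplies undershoot by 3: 5 × 3 = 15 dB below threshold.
Output = -11 − 15 = -26 dBFS.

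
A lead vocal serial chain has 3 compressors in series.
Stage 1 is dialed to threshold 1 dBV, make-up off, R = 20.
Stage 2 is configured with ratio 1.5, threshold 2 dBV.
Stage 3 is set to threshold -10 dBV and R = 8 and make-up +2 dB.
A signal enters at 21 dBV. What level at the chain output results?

-6.5 dBV

Stage 1: 20 dB above 1 dBV, reduced 20:1 to 1 dB above → 2 dBV.
Stage 2: below threshold (2 ≤ 2); passes unchanged; output 2 dBV.
Stage 3: 12 dB above -10 dBV, reduced 8:1 to 1.5 dB above → -8.5 dBV; +2 dB make-up → -6.5 dBV.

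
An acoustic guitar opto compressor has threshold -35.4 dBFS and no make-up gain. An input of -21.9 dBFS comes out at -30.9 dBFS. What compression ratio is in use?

Input overshoot = -21.9 − (-35.4) = 13.5 dB; output overshoot = -30.9 − (-35.4) = 4.5 dB.
Ratio = 13.5 / 4.5 = 3.

3:1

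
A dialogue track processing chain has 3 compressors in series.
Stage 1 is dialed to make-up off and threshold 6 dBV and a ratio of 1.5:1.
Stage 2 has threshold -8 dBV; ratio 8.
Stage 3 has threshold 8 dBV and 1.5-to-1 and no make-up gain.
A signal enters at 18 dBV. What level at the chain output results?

-5.25 dBV

Stage 1: 18 dBV is 12 dB over 6 dBV; at 1.5:1 that becomes 8 dB over, giving 14 dBV.
Stage 2: 14 dBV is 22 dB over -8 dBV; at 8:1 that becomes 2.75 dB over, giving -5.25 dBV.
Stage 3: below threshold (-5.25 ≤ 8); passes unchanged; output -5.25 dBV.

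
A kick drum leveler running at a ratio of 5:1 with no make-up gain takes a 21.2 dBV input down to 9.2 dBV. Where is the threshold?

Input is 15 dB above T (since output overshoot × R = input overshoot: (9.2 − T)·5 = 21.2 − T gives T = 6.2 dBV).
Check: 6.2 + (21.2 − 6.2)/5 = 6.2 + 3 = 9.2 dBV. ✓

6.2 dBV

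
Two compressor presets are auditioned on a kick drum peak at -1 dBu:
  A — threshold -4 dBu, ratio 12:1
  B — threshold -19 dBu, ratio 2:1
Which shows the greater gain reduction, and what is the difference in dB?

B, by 6.25 dB

A: 3 dB over, compressed to 0.25 dB over, so 2.75 dB of GR.
B: 18 dB over, compressed to 9 dB over, so 9 dB of GR.
B reduces 6.25 dB more.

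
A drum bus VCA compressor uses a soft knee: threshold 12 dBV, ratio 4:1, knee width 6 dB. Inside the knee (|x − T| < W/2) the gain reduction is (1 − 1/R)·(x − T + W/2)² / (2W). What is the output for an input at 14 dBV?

12.4375 dBV

x − T + W/2 = 14 − 12 + 3 = 5.
GR = (1 − 1/4) × 5² / 12 = 0.75 × 25 / 12 = 1.5625 dB.
Output = 14 − 1.5625 = 12.4375 dBV.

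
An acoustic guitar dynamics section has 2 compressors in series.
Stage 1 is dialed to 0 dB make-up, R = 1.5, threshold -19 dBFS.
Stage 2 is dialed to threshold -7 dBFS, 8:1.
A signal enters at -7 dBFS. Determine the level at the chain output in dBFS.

Stage 1: overshoot 12 dB → 12/1.5 = 8 dB → -11 dBFS.
Stage 2: below threshold (-11 ≤ -7); passes unchanged; output -11 dBFS.

-11 dBFS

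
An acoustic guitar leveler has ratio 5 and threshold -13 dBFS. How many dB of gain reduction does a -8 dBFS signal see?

4 dB

The signal is 5 dB above threshold.
At 5:1, output sits 5/5 = 1 dB above threshold.
GR = overshoot in − overshoot out = 5 − 1 = 4 dB.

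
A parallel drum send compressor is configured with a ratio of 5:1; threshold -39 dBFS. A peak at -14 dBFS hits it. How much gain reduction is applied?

The signal is 25 dB above threshold.
At 5:1, output sits 25/5 = 5 dB above threshold.
So the signal is attenuated by 25 − 5 = 20 dB.

20 dB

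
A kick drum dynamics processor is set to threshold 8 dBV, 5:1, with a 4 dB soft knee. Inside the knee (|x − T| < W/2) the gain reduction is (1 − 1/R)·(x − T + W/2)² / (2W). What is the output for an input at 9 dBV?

8.1 dBV

x − T + W/2 = 9 − 8 + 2 = 3.
GR = (1 − 1/5) × 3² / 8 = 0.8 × 9 / 8 = 0.9 dB.
Output = 9 − 0.9 = 8.1 dBV.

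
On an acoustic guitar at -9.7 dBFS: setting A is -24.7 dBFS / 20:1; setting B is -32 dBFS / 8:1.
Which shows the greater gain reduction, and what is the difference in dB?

B, by 5.2625 dB

A: GR = 15 − 15/20 = 14.25 dB.
B: GR = 22.3 − 22.3/8 = 19.5125 dB.
B reduces 5.2625 dB more.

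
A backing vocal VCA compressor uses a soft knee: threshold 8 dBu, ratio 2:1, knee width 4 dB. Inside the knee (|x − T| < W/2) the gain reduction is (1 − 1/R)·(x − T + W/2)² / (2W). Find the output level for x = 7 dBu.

6.9375 dBu

x − T + W/2 = 7 − 8 + 2 = 1.
GR = (1 − 1/2) × 1² / 8 = 0.5 × 1 / 8 = 0.0625 dB.
Output = 7 − 0.0625 = 6.9375 dBu.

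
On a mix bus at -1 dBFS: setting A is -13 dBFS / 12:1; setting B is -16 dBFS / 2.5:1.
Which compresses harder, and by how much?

A: overshoot 12 dB → output overshoot 1 dB → GR 11 dB.
B: overshoot 15 dB → output overshoot 6 dB → GR 9 dB.
A applies 2 dB more gain reduction.

A, by 2 dB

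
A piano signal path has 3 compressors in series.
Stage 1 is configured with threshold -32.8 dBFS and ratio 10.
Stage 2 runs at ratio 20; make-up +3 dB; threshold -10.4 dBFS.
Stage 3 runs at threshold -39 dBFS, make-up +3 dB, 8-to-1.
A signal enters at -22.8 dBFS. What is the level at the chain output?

-34.725 dBFS

Stage 1: overshoot 10 dB → 10/10 = 1 dB → -31.8 dBFS.
Stage 2: -31.8 dBFS is at or below the -10.4 dBFS threshold — no compression; make-up brings it to -28.8 dBFS.
Stage 3: 10.2 dB above -39 dBFS, reduced 8:1 to 1.275 dB above → -37.725 dBFS; +3 dB make-up → -34.725 dBFS.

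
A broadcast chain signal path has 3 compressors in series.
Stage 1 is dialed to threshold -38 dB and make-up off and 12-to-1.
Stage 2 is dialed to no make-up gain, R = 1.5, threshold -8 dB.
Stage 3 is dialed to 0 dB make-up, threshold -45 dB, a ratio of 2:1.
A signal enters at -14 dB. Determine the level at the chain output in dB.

Stage 1: 24 dB above -38 dB, reduced 12:1 to 2 dB above → -36 dB.
Stage 2: -36 dB ≤ -8 dB, so stage 2 doesn't engage; output -36 dB.
Stage 3: 9 dB above -45 dB, reduced 2:1 to 4.5 dB above → -40.5 dB.

-40.5 dB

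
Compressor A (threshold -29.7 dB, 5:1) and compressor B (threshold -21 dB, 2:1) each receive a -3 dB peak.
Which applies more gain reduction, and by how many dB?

A: overshoot 26.7 dB → output overshoot 5.34 dB → GR 21.36 dB.
B: overshoot 18 dB → output overshoot 9 dB → GR 9 dB.
Difference: 12.36 dB in favour of A.

A, by 12.36 dB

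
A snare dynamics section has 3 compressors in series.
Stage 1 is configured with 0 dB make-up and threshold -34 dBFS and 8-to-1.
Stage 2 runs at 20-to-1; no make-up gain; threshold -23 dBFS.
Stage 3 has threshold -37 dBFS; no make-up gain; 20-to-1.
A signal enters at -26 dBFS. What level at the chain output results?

Stage 1: -26 dBFS is 8 dB over -34 dBFS; at 8:1 that becomes 1 dB over, giving -33 dBFS.
Stage 2: below threshold (-33 ≤ -23); passes unchanged; output -33 dBFS.
Stage 3: -33 dBFS is 4 dB over -37 dBFS; at 20:1 that becomes 0.2 dB over, giving -36.8 dBFS.

-36.8 dBFS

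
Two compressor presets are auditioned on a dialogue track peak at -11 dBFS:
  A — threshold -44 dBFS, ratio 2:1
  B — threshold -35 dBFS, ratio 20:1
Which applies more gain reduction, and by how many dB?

A: GR = 33 − 33/2 = 16.5 dB.
B: GR = 24 − 24/20 = 22.8 dB.
B reduces 6.3 dB more.

B, by 6.3 dB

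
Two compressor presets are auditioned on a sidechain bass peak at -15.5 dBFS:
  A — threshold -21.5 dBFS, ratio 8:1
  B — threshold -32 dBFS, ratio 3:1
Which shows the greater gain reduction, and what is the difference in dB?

A: 6 dB over, compressed to 0.75 dB over, so 5.25 dB of GR.
B: 16.5 dB over, compressed to 5.5 dB over, so 11 dB of GR.
B reduces 5.75 dB more.

B, by 5.75 dB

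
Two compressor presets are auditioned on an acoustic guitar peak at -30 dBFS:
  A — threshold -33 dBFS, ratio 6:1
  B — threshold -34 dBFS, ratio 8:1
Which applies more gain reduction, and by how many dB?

B, by 1 dB

A: overshoot 3 dB → output overshoot 0.5 dB → GR 2.5 dB.
B: overshoot 4 dB → output overshoot 0.5 dB → GR 3.5 dB.
Difference: 1 dB in favour of B.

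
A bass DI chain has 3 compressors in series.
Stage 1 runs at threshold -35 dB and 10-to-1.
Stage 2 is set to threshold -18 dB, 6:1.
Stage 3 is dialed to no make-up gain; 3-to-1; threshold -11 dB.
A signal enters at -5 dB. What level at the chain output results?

Stage 1: overshoot 30 dB → 30/10 = 3 dB → -32 dB.
Stage 2: -32 dB is at or below the -18 dB threshold — no compression; output -32 dB.
Stage 3: -32 dB is at or below the -11 dB threshold — no compression; output -32 dB.

-32 dB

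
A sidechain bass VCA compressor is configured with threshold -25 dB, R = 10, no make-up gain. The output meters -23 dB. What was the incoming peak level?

-5 dB

Post-compression overshoot = -23 − (-25) = 2 dB.
Undo the ratio: input overshoot = 2 × 10 = 20 dB, giving input = -5 dB.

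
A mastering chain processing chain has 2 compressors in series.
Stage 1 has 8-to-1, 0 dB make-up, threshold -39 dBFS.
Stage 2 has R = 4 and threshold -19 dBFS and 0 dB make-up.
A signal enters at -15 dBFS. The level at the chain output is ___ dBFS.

-36 dBFS

Stage 1: -15 dBFS is 24 dB over -39 dBFS; at 8:1 that becomes 3 dB over, giving -36 dBFS.
Stage 2: -36 dBFS is at or below the -19 dBFS threshold — no compression; output -36 dBFS.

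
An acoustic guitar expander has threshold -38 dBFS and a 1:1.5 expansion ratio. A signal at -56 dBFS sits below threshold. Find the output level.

Undershoot = (-38) − (-56) = 18 dB.
At 1:1.5, that expands to 27 dB under threshold.
Output = -38 − 27 = -65 dBFS.

-65 dBFS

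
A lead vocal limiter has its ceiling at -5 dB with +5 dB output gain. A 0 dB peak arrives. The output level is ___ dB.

0 dB

A brickwall limiter is an ∞:1 compressor: any input above the ceiling is clamped to -5 dB.
Output gain then adds 5 dB: -5 + 5 = 0 dB.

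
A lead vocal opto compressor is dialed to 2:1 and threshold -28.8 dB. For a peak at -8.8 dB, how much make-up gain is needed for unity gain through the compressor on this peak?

10 dB

Without make-up, output = threshold + overshoot/2 = -28.8 + 10 = -18.8 dB.
Gap to target: 10 dB.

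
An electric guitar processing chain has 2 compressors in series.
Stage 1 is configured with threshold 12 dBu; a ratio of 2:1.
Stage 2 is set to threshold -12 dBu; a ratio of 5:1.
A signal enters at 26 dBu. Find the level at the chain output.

Stage 1: 14 dB above 12 dBu, reduced 2:1 to 7 dB above → 19 dBu.
Stage 2: 19 dBu is 31 dB over -12 dBu; at 5:1 that becomes 6.2 dB over, giving -5.8 dBu.

-5.8 dBu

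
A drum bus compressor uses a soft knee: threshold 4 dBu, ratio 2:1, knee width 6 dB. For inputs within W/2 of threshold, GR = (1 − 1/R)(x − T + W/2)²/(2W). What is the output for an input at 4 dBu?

3.625 dBu

x − T + W/2 = 4 − 4 + 3 = 3.
GR = (1 − 1/2) × 3² / 12 = 0.5 × 9 / 12 = 0.375 dB.
Output = 4 − 0.375 = 3.625 dBu.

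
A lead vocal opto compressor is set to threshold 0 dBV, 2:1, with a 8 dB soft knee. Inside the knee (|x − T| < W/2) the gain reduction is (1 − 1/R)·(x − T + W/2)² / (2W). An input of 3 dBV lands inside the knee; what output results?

x − T + W/2 = 3 − 0 + 4 = 7.
GR = (1 − 1/2) × 7² / 16 = 0.5 × 49 / 16 = 1.53125 dB.
Output = 3 − 1.53125 = 1.46875 dBV.

1.46875 dBV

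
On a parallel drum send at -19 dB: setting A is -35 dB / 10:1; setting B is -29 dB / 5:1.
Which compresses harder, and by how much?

A: overshoot 16 dB → output overshoot 1.6 dB → GR 14.4 dB.
B: overshoot 10 dB → output overshoot 2 dB → GR 8 dB.
Difference: 6.4 dB in favour of A.

A, by 6.4 dB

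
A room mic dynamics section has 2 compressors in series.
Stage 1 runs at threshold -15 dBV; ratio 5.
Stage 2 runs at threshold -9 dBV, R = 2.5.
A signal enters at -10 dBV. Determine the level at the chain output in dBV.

-14 dBV

Stage 1: -10 dBV is 5 dB over -15 dBV; at 5:1 that becomes 1 dB over, giving -14 dBV.
Stage 2: below threshold (-14 ≤ -9); passes unchanged; output -14 dBV.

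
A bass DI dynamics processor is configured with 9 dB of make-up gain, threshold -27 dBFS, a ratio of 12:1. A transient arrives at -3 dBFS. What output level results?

The input is 24 dB above the -27 dBFS threshold.
At 12:1 the overshoot is divided by 12, leaving 2 dB above threshold.
That puts the output at -25 dBFS; make-up adds 9 dB, giving -16 dBFS.

-16 dBFS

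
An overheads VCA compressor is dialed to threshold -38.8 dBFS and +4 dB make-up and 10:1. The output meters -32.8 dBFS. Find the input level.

Before make-up, the level was -32.8 − 4 = -36.8 dBFS.
The compressed level sits -36.8 − (-38.8) = 2 dB over threshold.
Before 10:1 compression the overshoot was 2 × 10 = 20 dB, so input = -38.8 + 20 = -18.8 dBFS.

-18.8 dBFS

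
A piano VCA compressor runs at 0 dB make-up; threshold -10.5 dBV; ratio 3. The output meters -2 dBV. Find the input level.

15 dBV

That's 8.5 dB above the -10.5 dBV threshold.
Input overshoot = R × output overshoot = 25.5 dB → input = -10.5 + 25.5 = 15 dBV.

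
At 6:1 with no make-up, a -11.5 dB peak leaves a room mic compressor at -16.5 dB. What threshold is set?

-17.5 dB

Let T be the threshold. Output overshoot = (input overshoot)/R, so -16.5 − T = (-11.5 − T)/6.
6·(-16.5 − T) = -11.5 − T → 5·T = -99 − (-11.5) = -87.5.
T = -87.5/5 = -17.5 dB.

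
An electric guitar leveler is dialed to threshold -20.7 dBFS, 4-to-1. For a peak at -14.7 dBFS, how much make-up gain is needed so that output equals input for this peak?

4.5 dB

The peak compresses to -20.7 + 6/4 = -19.2 dBFS.
To reach -14.7 dBFS requires -14.7 − (-19.2) = 4.5 dB of make-up.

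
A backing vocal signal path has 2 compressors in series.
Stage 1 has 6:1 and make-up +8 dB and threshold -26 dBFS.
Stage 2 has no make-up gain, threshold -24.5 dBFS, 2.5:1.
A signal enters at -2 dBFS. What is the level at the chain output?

-20.3 dBFS

Stage 1: -2 dBFS is 24 dB over -26 dBFS; at 6:1 that becomes 4 dB over, giving -22 dBFS; +8 dB make-up → -14 dBFS.
Stage 2: 10.5 dB above -24.5 dBFS, reduced 2.5:1 to 4.2 dB above → -20.3 dBFS.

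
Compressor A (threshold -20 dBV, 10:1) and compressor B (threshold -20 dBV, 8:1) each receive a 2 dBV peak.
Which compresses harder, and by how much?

A: 22 dB over, compressed to 2.2 dB over, so 19.8 dB of GR.
B: 22 dB over, compressed to 2.75 dB over, so 19.25 dB of GR.
A applies 0.55 dB more gain reduction.

A, by 0.55 dB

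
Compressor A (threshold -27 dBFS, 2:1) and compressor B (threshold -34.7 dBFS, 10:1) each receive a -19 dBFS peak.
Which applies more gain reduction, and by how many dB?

A: 8 dB over, compressed to 4 dB over, so 4 dB of GR.
B: 15.7 dB over, compressed to 1.57 dB over, so 14.13 dB of GR.
Difference: 10.13 dB in favour of B.

B, by 10.13 dB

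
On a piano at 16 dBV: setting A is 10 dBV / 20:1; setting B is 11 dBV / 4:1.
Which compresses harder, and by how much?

A: 6 dB over, compressed to 0.3 dB over, so 5.7 dB of GR.
B: 5 dB over, compressed to 1.25 dB over, so 3.75 dB of GR.
Difference: 1.95 dB in favour of A.

A, by 1.95 dB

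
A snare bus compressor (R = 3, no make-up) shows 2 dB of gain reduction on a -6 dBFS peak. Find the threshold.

-9 dBFS

Let T be the threshold. Output overshoot = (input overshoot)/R, so -8 − T = (-6 − T)/3.
3·(-8 − T) = -6 − T → 2·T = -24 − (-6) = -18.
T = -18/2 = -9 dBFS.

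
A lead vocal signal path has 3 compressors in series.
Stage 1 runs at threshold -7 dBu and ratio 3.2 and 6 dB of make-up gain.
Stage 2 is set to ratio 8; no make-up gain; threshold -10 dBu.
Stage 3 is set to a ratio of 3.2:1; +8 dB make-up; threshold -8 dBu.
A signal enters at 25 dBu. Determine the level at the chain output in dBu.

0.117188 dBu

Stage 1: 25 dBu is 32 dB over -7 dBu; at 3.2:1 that becomes 10 dB over, giving 3 dBu; +6 dB make-up → 9 dBu.
Stage 2: 19 dB above -10 dBu, reduced 8:1 to 2.375 dB above → -7.625 dBu.
Stage 3: -7.625 dBu is 0.375 dB over -8 dBu; at 3.2:1 that becomes 0.117188 dB over, giving -7.882812 dBu; +8 dB make-up → 0.117188 dBu.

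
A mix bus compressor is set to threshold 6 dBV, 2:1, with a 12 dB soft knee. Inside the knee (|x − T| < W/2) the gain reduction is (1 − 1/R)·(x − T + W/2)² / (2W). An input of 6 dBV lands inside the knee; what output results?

5.25 dBV

x − T + W/2 = 6 − 6 + 6 = 6.
GR = (1 − 1/2) × 6² / 24 = 0.5 × 36 / 24 = 0.75 dB.
Output = 6 − 0.75 = 5.25 dBV.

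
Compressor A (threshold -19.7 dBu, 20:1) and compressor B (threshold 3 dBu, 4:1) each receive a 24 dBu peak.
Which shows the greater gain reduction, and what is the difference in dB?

A, by 25.765 dB

A: GR = 43.7 − 43.7/20 = 41.515 dB.
B: GR = 21 − 21/4 = 15.75 dB.
A reduces 25.765 dB more.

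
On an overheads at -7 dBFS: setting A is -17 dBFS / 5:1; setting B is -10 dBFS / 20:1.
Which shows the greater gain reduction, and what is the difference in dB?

A: GR = 10 − 10/5 = 8 dB.
B: GR = 3 − 3/20 = 2.85 dB.
Difference: 5.15 dB in favour of A.

A, by 5.15 dB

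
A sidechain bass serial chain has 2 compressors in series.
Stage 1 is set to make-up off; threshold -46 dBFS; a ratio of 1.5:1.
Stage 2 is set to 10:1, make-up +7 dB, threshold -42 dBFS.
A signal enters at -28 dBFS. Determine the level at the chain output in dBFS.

Stage 1: 18 dB above -46 dBFS, reduced 1.5:1 to 12 dB above → -34 dBFS.
Stage 2: overshoot 8 dB → 8/10 = 0.8 dB → -41.2 dBFS; +7 dB make-up → -34.2 dBFS.

-34.2 dBFS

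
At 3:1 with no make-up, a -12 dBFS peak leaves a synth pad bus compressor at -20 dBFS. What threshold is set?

Gain reduction = -12 − (-20) = 8 dB; output overshoot = GR / (R − 1) = 8 / 2 = 4 dB.
Threshold = output − output overshoot = -20 − 4 = -24 dBFS.

-24 dBFS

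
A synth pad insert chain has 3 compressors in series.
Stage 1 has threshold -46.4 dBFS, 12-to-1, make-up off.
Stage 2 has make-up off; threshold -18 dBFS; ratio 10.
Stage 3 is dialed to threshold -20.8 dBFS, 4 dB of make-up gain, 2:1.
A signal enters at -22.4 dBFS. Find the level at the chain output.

-40.4 dBFS

Stage 1: overshoot 24 dB → 24/12 = 2 dB → -44.4 dBFS.
Stage 2: -44.4 dBFS ≤ -18 dBFS, so stage 2 doesn't engage; output -44.4 dBFS.
Stage 3: below threshold (-44.4 ≤ -20.8); passes unchanged; make-up brings it to -40.4 dBFS.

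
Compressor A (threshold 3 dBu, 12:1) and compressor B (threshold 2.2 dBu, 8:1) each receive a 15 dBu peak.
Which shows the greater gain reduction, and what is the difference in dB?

B, by 0.2 dB

A: 12 dB over, compressed to 1 dB over, so 11 dB of GR.
B: 12.8 dB over, compressed to 1.6 dB over, so 11.2 dB of GR.
Difference: 0.2 dB in favour of B.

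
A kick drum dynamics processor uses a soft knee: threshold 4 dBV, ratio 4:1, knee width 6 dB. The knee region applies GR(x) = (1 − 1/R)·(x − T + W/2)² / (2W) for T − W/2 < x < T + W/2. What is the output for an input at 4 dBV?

x − T + W/2 = 4 − 4 + 3 = 3.
GR = (1 − 1/4) × 3² / 12 = 0.75 × 9 / 12 = 0.5625 dB.
Output = 4 − 0.5625 = 3.4375 dBV.

3.4375 dBV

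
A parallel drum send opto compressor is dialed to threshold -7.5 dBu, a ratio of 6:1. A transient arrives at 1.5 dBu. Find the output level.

1.5 dBu sits 9 dB over threshold.
At 6:1 the overshoot is divided by 6, leaving 1.5 dB above threshold.
Output = -7.5 + 1.5 = -6 dBu.

-6 dBu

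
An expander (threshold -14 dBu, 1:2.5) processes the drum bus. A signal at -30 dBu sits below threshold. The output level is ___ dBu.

-54 dBu

The input is 16 dB below the -14 dBu threshold.
A 1:2.5 expander multiplies undershoot by 2.5: 16 × 2.5 = 40 dB below threshold.
Output = -14 − 40 = -54 dBu.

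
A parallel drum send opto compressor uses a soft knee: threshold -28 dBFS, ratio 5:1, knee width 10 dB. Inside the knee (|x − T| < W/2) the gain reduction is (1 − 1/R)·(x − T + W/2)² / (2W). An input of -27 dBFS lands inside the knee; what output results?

x − T + W/2 = -27 − (-28) + 5 = 6.
GR = (1 − 1/5) × 6² / 20 = 0.8 × 36 / 20 = 1.44 dB.
Output = -27 − 1.44 = -28.44 dBFS.

-28.44 dBFS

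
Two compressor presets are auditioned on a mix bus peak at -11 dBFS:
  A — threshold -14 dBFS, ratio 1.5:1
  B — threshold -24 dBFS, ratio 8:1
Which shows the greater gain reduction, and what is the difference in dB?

B, by 10.375 dB

A: overshoot 3 dB → output overshoot 2 dB → GR 1 dB.
B: overshoot 13 dB → output overshoot 1.625 dB → GR 11.375 dB.
B applies 10.375 dB more gain reduction.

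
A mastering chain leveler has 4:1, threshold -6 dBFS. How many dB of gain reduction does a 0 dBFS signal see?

4.5 dB

The signal is 6 dB above threshold.
At 4:1, output sits 6/4 = 1.5 dB above threshold.
So the signal is attenuated by 6 − 1.5 = 4.5 dB.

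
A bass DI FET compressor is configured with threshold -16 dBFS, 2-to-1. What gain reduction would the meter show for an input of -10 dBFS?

3 dB

Overshoot = -10 − (-16) = 6 dB.
At 2:1, output sits 6/2 = 3 dB above threshold.
Gain reduction = 6 − 3 = 3 dB.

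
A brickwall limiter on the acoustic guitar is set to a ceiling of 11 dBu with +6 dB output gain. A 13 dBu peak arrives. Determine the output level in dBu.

A brickwall limiter is an ∞:1 compressor: any input above the ceiling is clamped to 11 dBu.
Output gain then adds 6 dB: 11 + 6 = 17 dBu.

17 dBu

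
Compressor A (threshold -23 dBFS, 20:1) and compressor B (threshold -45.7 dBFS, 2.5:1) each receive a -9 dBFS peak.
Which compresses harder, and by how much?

B, by 8.72 dB

A: overshoot 14 dB → output overshoot 0.7 dB → GR 13.3 dB.
B: overshoot 36.7 dB → output overshoot 14.68 dB → GR 22.02 dB.
B applies 8.72 dB more gain reduction.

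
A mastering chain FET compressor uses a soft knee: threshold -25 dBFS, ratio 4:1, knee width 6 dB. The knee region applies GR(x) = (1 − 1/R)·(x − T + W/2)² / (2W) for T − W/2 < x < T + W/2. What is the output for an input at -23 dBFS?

-24.5625 dBFS

x − T + W/2 = -23 − (-25) + 3 = 5.
GR = (1 − 1/4) × 5² / 12 = 0.75 × 25 / 12 = 1.5625 dB.
Output = -23 − 1.5625 = -24.5625 dBFS.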